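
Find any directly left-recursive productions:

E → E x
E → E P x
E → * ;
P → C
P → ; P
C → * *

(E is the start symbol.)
Direct left recursion occurs when N → N α for some non-terminal N (the right-hand side begins with the left-hand side itself).

E → E x: LEFT RECURSIVE (starts with E)
E → E P x: LEFT RECURSIVE (starts with E)
E → * ;: starts with '*'
P → C: starts with C
P → ; P: starts with ';'
C → * *: starts with '*'

The grammar has direct left recursion on: E.

Answer: Yes, E is left-recursive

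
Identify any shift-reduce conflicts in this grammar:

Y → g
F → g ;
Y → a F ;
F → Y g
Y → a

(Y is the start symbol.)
Yes — I2: [Y → a .] vs [F → . g ;]; I6: [Y → g .] vs [F → g . ;]

A shift-reduce conflict occurs when an LR(0) state has both:
  - a complete (reduce) item [A → α .] (dot at the end), and
  - a shift item [B → β . c γ] (dot before a terminal).

Augment with Y' → Y and build the canonical LR(0) collection (I0 = CLOSURE({[Y' → . Y]}), then GOTO on every symbol after a dot until no new states appear). It has 10 states:
  I0: { [Y → . a F ;], [Y → . a], [Y → . g], [Y' → . Y] }  — shift
  I1: { [Y' → Y .] }  — accept
  I2: { [F → . Y g], [F → . g ;], [Y → . a F ;], [Y → . a], [Y → . g], [Y → a . F ;], [Y → a .] }  — shift, reduce
  I3: { [Y → g .] }  — reduce
  I4: { [Y → a F . ;] }  — shift
  I5: { [F → Y . g] }  — shift
  I6: { [F → g . ;], [Y → g .] }  — shift, reduce
  I7: { [F → g ; .] }  — reduce
  I8: { [F → Y g .] }  — reduce
  I9: { [Y → a F ; .] }  — reduce

I2 contains reduce item [Y → a .] and shift items [F → . g ;], [Y → . a], [Y → . a F ;], [Y → . g] — shift-reduce conflict.
I6 contains reduce item [Y → g .] and shift item [F → g . ;] — shift-reduce conflict.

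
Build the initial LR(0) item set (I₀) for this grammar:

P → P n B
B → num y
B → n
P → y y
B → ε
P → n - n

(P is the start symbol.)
First, augment the grammar with P' → P
I₀ = CLOSURE({ [P' → . P] }):
  [P' → . P] has the dot before P: add [P → . P n B], [P → . y y], [P → . n - n]
No further items can be added.

I₀ = { [P → . P n B], [P → . n - n], [P → . y y], [P' → . P] }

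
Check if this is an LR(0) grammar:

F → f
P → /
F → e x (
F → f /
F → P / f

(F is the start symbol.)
Augment with F' → F and build the canonical LR(0) collection (I0 = CLOSURE({[F' → . F]}), then GOTO on every symbol after a dot until no new states appear). It has 11 states:
  I0: { [F → . P / f], [F → . e x (], [F → . f /], [F → . f], [F' → . F], [P → . /] }  — shift
  I1: { [P → / .] }  — reduce
  I2: { [F' → F .] }  — accept
  I3: { [F → P . / f] }  — shift
  I4: { [F → e . x (] }  — shift
  I5: { [F → f . /], [F → f .] }  — shift, reduce
  I6: { [F → f / .] }  — reduce
  I7: { [F → e x . (] }  — shift
  I8: { [F → e x ( .] }  — reduce
  I9: { [F → P / . f] }  — shift
  I10: { [F → P / f .] }  — reduce

Conflict in state I5:
  Shift-reduce conflict between [F → f .] and [F → f . /]
So the grammar is NOT LR(0).

Answer: No. Shift-reduce conflict between [F → f .] and [F → f . /]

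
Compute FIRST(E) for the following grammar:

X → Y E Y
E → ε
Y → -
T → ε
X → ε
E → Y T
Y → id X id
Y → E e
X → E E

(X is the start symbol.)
{ '-', 'e', 'id', ε }

To compute FIRST(E), examine every production with E on the left-hand side, reading each right-hand side left to right until a non-nullable symbol is reached.

FIRST sets of the other non-terminals involved (by the same procedure, iterated to a fixed point):
  FIRST(Y) = { '-', 'e', 'id' }

From E → ε:
  - ε-production, so ε ∈ FIRST(E)
From E → Y T:
  - Y is a non-terminal: add FIRST(Y) \ {ε} = { '-', 'e', 'id' }
    Y is not nullable, so stop

Collecting: FIRST(E) = { '-', 'e', 'id', ε }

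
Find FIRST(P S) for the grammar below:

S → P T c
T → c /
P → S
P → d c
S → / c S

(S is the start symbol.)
{ '/', 'd' }

FIRST sets of the non-terminals involved (from the grammar, by fixed-point iteration):
  FIRST(P) = { '/', 'd' }

To compute FIRST(P S), process the symbols left to right:
Symbol P is a non-terminal. Add FIRST(P) \ {ε} = { '/', 'd' }
P is not nullable (ε ∉ FIRST(P)), so stop here.
FIRST(P S) = { '/', 'd' }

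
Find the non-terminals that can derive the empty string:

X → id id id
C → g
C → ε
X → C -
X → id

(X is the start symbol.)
ε-productions: C → ε
So C is immediately nullable.
No further non-terminal can be added: every production for the remaining non-terminals contains a terminal or a non-nullable non-terminal.
Nullable = { 'C' }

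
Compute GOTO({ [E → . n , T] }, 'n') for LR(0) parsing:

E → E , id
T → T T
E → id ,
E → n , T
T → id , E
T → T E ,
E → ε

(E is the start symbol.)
GOTO(I, 'n') = CLOSURE({ [A → αX.β] : [A → α.Xβ] ∈ I, X = 'n' })

Items with dot before 'n', with the dot advanced:
  [E → . n , T] → [E → n . , T]
Closure adds nothing (no advanced item has the dot before a non-terminal).

GOTO = { [E → n . , T] }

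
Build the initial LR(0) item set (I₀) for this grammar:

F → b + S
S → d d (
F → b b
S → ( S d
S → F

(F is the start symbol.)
{ [F → . b + S], [F → . b b], [F' → . F] }

First, augment the grammar with F' → F
I₀ = CLOSURE({ [F' → . F] }):
  [F' → . F] has the dot before F: add [F → . b + S], [F → . b b]
No further items can be added.

I₀ = { [F → . b + S], [F → . b b], [F' → . F] }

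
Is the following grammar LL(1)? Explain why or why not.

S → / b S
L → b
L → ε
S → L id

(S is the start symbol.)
Relevant sets:
  FIRST(L) = { 'b', ε }
  FOLLOW(L) = { 'id' }

For S:
  PREDICT(S → '/' b S) = { '/' }
  PREDICT(S → L id) = { 'b', 'id' }
For L:
  PREDICT(L → b) = { 'b' }
  PREDICT(L → ε) = { 'id' }

All predict sets are disjoint. The grammar IS LL(1).

Answer: Yes, the grammar is LL(1).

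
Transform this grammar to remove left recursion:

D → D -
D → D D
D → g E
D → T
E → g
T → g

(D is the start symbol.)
D is directly left-recursive. The standard transformation for
  A → A α₁ | ... | A α_m | β₁ | ... | β_n
is
  A  → β₁ A' | ... | β_n A'
  A' → α₁ A' | ... | α_m A' | ε

D → g E becomes D → g E D'
D → T becomes D → T D'
D → D - becomes D' → - D'
D → D D becomes D' → D D'
Add D' → ε

Productions for other non-terminals are unchanged:
  E → g
  T → g

Resulting grammar:
D → g E D'
D → T D'
D' → - D'
D' → D D'
D' → ε
E → g
T → g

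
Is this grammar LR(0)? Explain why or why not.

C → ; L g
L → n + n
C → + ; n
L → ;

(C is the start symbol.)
Yes, the grammar is LR(0)

A grammar is LR(0) if no state in the canonical LR(0) collection has:
  - both a shift item (dot before a terminal) and a complete item (shift-reduce conflict), or
  - two or more complete items (reduce-reduce conflict; the accept item [C' → C .] counts as a complete item here).

Augment with C' → C and build the canonical LR(0) collection (I0 = CLOSURE({[C' → . C]}), then GOTO on every symbol after a dot until no new states appear). It has 12 states:
  I0: { [C → . + ; n], [C → . ; L g], [C' → . C] }  — shift
  I1: { [C → + . ; n] }  — shift
  I2: { [C → ; . L g], [L → . ;], [L → . n + n] }  — shift
  I3: { [C' → C .] }  — accept
  I4: { [L → ; .] }  — reduce
  I5: { [C → ; L . g] }  — shift
  I6: { [L → n . + n] }  — shift
  I7: { [L → n + . n] }  — shift
  I8: { [L → n + n .] }  — reduce
  I9: { [C → ; L g .] }  — reduce
  I10: { [C → + ; . n] }  — shift
  I11: { [C → + ; n .] }  — reduce

Every state is either a pure shift/goto state or contains exactly one complete item and nothing to shift — no conflicts. The grammar is LR(0).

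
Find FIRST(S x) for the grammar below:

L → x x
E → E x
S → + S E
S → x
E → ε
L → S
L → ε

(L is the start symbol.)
FIRST sets of the non-terminals involved (from the grammar, by fixed-point iteration):
  FIRST(S) = { '+', 'x' }

To compute FIRST(S x), process the symbols left to right:
Symbol S is a non-terminal. Add FIRST(S) \ {ε} = { '+', 'x' }
S is not nullable (ε ∉ FIRST(S)), so stop here.
FIRST(S x) = { '+', 'x' }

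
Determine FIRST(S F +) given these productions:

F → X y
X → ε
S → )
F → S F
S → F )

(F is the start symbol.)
{ ')', 'y' }

FIRST sets of the non-terminals involved (from the grammar, by fixed-point iteration):
  FIRST(S) = { ')', 'y' }

To compute FIRST(S F +), process the symbols left to right:
Symbol S is a non-terminal. Add FIRST(S) \ {ε} = { ')', 'y' }
S is not nullable (ε ∉ FIRST(S)), so stop here.
FIRST(S F +) = { ')', 'y' }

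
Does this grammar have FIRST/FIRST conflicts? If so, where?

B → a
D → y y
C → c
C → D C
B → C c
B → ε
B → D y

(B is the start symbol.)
A FIRST/FIRST conflict occurs when two productions N → α and N → β for the same non-terminal have FIRST(α) ∩ FIRST(β) ≠ ∅ (with ε ∈ FIRST of a nullable right-hand side, so two nullable alternatives also conflict).

FIRST sets of the non-terminals at (or reachable through a nullable prefix from) the front of some alternative:
  FIRST(C) = { 'c', 'y' }
  FIRST(D) = { 'y' }

Productions for B:
  B → a: FIRST = { 'a' }
  B → C c: FIRST = { 'c', 'y' }
  B → ε: FIRST = { ε }
  B → D y: FIRST = { 'y' }
Productions for C:
  C → c: FIRST = { 'c' }
  C → D C: FIRST = { 'y' }
D has only one production, so no FIRST/FIRST conflict is possible there.

Conflict for B: B → C c and B → D y
  Overlap: { 'y' }

Answer: Yes. B → C c / B → D y on { 'y' }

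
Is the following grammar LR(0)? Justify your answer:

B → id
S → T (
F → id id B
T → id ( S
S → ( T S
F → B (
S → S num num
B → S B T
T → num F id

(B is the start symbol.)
Augment with B' → B and build the canonical LR(0) collection (I0 = CLOSURE({[B' → . B]}), then GOTO on every symbol after a dot until no new states appear). It has 26 states:
  I0: { [B → . S B T], [B → . id], [B' → . B], [S → . ( T S], [S → . S num num], [S → . T (], [T → . id ( S], [T → . num F id] }  — shift
  I1: { [S → ( . T S], [T → . id ( S], [T → . num F id] }  — shift
  I2: { [B' → B .] }  — accept
  I3: { [B → . S B T], [B → . id], [B → S . B T], [S → . ( T S], [S → . S num num], [S → . T (], [S → S . num num], [T → . id ( S], [T → . num F id] }  — shift
  I4: { [S → T . (] }  — shift
  I5: { [B → id .], [T → id . ( S] }  — shift, reduce
  I6: { [B → . S B T], [B → . id], [F → . B (], [F → . id id B], [S → . ( T S], [S → . S num num], [S → . T (], [T → . id ( S], [T → . num F id], [T → num . F id] }  — shift
  I7: { [F → B . (] }  — shift
  I8: { [T → num F . id] }  — shift
  I9: { [B → id .], [F → id . id B], [T → id . ( S] }  — shift, reduce
  I10: { [S → . ( T S], [S → . S num num], [S → . T (], [T → . id ( S], [T → . num F id], [T → id ( . S] }  — shift
  I11: { [B → . S B T], [B → . id], [F → id id . B], [S → . ( T S], [S → . S num num], [S → . T (], [T → . id ( S], [T → . num F id] }  — shift
  I12: { [F → id id B .] }  — reduce
  I13: { [S → S . num num], [T → id ( S .] }  — shift, reduce
  I14: { [T → id . ( S] }  — shift
  I15: { [S → S num . num] }  — shift
  I16: { [S → S num num .] }  — reduce
  I17: { [T → num F id .] }  — reduce
  I18: { [F → B ( .] }  — reduce
  I19: { [S → T ( .] }  — reduce
  I20: { [B → S B . T], [T → . id ( S], [T → . num F id] }  — shift
  I21: { [B → . S B T], [B → . id], [F → . B (], [F → . id id B], [S → . ( T S], [S → . S num num], [S → . T (], [S → S num . num], [T → . id ( S], [T → . num F id], [T → num . F id] }  — shift
  I22: { [B → . S B T], [B → . id], [F → . B (], [F → . id id B], [S → . ( T S], [S → . S num num], [S → . T (], [S → S num num .], [T → . id ( S], [T → . num F id], [T → num . F id] }  — shift, reduce
  I23: { [B → S B T .] }  — reduce
  I24: { [S → ( T . S], [S → . ( T S], [S → . S num num], [S → . T (], [T → . id ( S], [T → . num F id] }  — shift
  I25: { [S → ( T S .], [S → S . num num] }  — shift, reduce

Conflict in state I5:
  Shift-reduce conflict between [B → id .] and [T → id . ( S]
So the grammar is NOT LR(0).

Answer: No. Shift-reduce conflict between [B → id .] and [T → id . ( S]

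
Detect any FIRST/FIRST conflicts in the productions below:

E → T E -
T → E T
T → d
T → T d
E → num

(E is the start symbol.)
FIRST sets of the non-terminals at (or reachable through a nullable prefix from) the front of some alternative:
  FIRST(T) = { 'd', 'num' }
  FIRST(E) = { 'd', 'num' }

Productions for E:
  E → T E -: FIRST = { 'd', 'num' }
  E → num: FIRST = { 'num' }
Productions for T:
  T → E T: FIRST = { 'd', 'num' }
  T → d: FIRST = { 'd' }
  T → T d: FIRST = { 'd', 'num' }

Conflict for E: E → T E - and E → num
  Overlap: { 'num' }
Conflict for T: T → E T and T → d
  Overlap: { 'd' }
Conflict for T: T → E T and T → T d
  Overlap: { 'd', 'num' }
Conflict for T: T → d and T → T d
  Overlap: { 'd' }

Answer: Yes. E → T E '-' / E → num on { 'num' }; T → E T / T → d on { 'd' }; T → E T / T → T d on { 'd', 'num' }; T → d / T → T d on { 'd' }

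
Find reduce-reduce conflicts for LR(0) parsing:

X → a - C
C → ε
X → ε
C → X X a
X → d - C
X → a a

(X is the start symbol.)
Yes — I4: [C → .] vs [X → .]; I9: [C → .] vs [X → .]

Augment with X' → X and build the canonical LR(0) collection (I0 = CLOSURE({[X' → . X]}), then GOTO on every symbol after a dot until no new states appear). It has 12 states:
  I0: { [X → . a - C], [X → . a a], [X → . d - C], [X → .], [X' → . X] }  — shift, reduce
  I1: { [X' → X .] }  — accept
  I2: { [X → a . - C], [X → a . a] }  — shift
  I3: { [X → d . - C] }  — shift
  I4: { [C → . X X a], [C → .], [X → . a - C], [X → . a a], [X → . d - C], [X → .], [X → d - . C] }  — shift, 2 reduces
  I5: { [X → d - C .] }  — reduce
  I6: { [C → X . X a], [X → . a - C], [X → . a a], [X → . d - C], [X → .] }  — shift, reduce
  I7: { [C → X X . a] }  — shift
  I8: { [C → X X a .] }  — reduce
  I9: { [C → . X X a], [C → .], [X → . a - C], [X → . a a], [X → . d - C], [X → .], [X → a - . C] }  — shift, 2 reduces
  I10: { [X → a a .] }  — reduce
  I11: { [X → a - C .] }  — reduce

I4 contains complete items [C → .], [X → .] — reduce-reduce conflict.
I9 contains complete items [C → .], [X → .] — reduce-reduce conflict.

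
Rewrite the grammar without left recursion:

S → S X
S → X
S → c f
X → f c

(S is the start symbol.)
S → X S'
S → c f S'
S' → X S'
S' → ε
X → f c

S is directly left-recursive. The standard transformation for
  A → A α₁ | ... | A α_m | β₁ | ... | β_n
is
  A  → β₁ A' | ... | β_n A'
  A' → α₁ A' | ... | α_m A' | ε

S → X becomes S → X S'
S → c f becomes S → c f S'
S → S X becomes S' → X S'
Add S' → ε

Productions for other non-terminals are unchanged:
  X → f c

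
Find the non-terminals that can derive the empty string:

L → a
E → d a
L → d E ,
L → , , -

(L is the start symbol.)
None

There are no ε-productions, so no non-terminal can derive ε.
No non-terminals are nullable.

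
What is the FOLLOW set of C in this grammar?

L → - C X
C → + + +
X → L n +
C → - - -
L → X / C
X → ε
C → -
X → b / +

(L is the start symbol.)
{ $, '-', '/', 'b', 'n' }

In L → - C X: C is followed by X, add FIRST(X) \ {ε} = { '-', '/', 'b' }
  X is nullable, so also add FOLLOW(L)
In L → X / C: C is at the end, add FOLLOW(L)

The FOLLOW sets referred to above (computed the same way, to a fixed point):
  FOLLOW(L) = { $, 'n' }

Taking the union: FOLLOW(C) = { $, '-', '/', 'b', 'n' }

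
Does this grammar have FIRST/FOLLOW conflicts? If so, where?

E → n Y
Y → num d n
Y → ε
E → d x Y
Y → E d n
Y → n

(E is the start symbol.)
A FIRST/FOLLOW conflict occurs when a non-terminal N has a nullable alternative N → β (β ⇒* ε) and another alternative N → α with FIRST(α) ∩ FOLLOW(N) ≠ ∅: on such a lookahead the parser cannot decide between expanding α and letting N vanish via β.

Nullable non-terminals: Y.
FIRST sets used below: FIRST(E) = { 'd', 'n' }

Y: nullable alternative(s) Y → ε; FOLLOW(Y) = { $, 'd' }
  Y → num d n: FIRST \ {ε} = { 'num' } — disjoint from FOLLOW(Y)
  Y → ε: FIRST \ {ε} = { } — this is the only nullable alternative, skip
  Y → E d n: FIRST \ {ε} = { 'd', 'n' } — overlaps FOLLOW(Y) on { 'd' }: CONFLICT
  Y → n: FIRST \ {ε} = { 'n' } — disjoint from FOLLOW(Y)

E has no nullable alternative, so no FIRST/FOLLOW check is needed there.

So the grammar has 1 FIRST/FOLLOW conflict (marked CONFLICT above).

Answer: Yes. Y → E d n with FOLLOW(Y) on { 'd' }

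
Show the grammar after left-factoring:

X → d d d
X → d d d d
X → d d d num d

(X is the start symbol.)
X → d d d X'
X' → ε
X' → d
X' → num d

Left-factoring transforms A → αβ₁ | αβ₂ into A → αA' and A' → β₁ | β₂
(α is the longest common prefix among the alternatives). Repeat until
no nonterminal has two alternatives with a common prefix.

Round 1: X has alternatives sharing prefix 'd d d'. Introduce X': X → d d d X'
  Add: X' → ε
  Add: X' → d
  Add: X' → num d

No remaining common prefixes — done.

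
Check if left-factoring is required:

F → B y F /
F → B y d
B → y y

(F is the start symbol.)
Yes, F has productions with common prefix 'B y'

Left-factoring is needed when two productions for the same non-terminal
share a common prefix on the right-hand side.

Productions for F:
  F → B y F /
  F → B y d

Found common prefix 'B y' in productions for F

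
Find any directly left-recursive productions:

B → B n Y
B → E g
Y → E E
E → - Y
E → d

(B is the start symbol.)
Direct left recursion occurs when N → N α for some non-terminal N (the right-hand side begins with the left-hand side itself).

B → B n Y: LEFT RECURSIVE (starts with B)
B → E g: starts with E
Y → E E: starts with E
E → - Y: starts with '-'
E → d: starts with d

The grammar has direct left recursion on: B.

Answer: Yes, B is left-recursive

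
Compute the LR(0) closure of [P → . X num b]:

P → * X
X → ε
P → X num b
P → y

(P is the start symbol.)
Start with: [P → . X num b]
  [P → . X num b] has the dot before X: add [X → .]
No further items can be added.

CLOSURE = { [P → . X num b], [X → .] }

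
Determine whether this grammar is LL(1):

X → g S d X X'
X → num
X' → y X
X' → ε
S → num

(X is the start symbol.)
A grammar is LL(1) if for each non-terminal N with multiple productions, the predict sets of those productions are pairwise disjoint, where PREDICT(N → α) = (FIRST(α) \ {ε}) ∪ (FOLLOW(N) if α ⇒* ε).

Relevant sets:
  FOLLOW(X') = { $, 'y' }

For X:
  PREDICT(X → g S d X X') = { 'g' }
  PREDICT(X → num) = { 'num' }
For X':
  PREDICT(X' → y X) = { 'y' }
  PREDICT(X' → ε) = { $, 'y' }
S has a single production, so nothing to check there.

Conflict found: Predict set conflict for X': { 'y' }
The grammar is NOT LL(1).

Answer: No. Predict set conflict for X': { 'y' }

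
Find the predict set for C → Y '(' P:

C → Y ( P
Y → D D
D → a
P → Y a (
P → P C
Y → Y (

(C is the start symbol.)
{ 'a' }

PREDICT(C → Y '(' P) = (FIRST(RHS) \ {ε}) ∪ (FOLLOW(C) if ε ∈ FIRST(RHS), i.e. RHS ⇒* ε)
FIRST(Y) = { 'a' }
FIRST(Y '(' P) = { 'a' }
ε ∉ FIRST(Y '(' P), so FOLLOW(C) is not added.
PREDICT(C → Y '(' P) = { 'a' }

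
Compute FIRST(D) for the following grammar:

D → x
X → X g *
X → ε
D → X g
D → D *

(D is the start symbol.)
{ 'g', 'x' }

FIRST sets of the other non-terminals involved (by the same procedure, iterated to a fixed point):
  FIRST(X) = { 'g', ε }

From D → x:
  - x is a terminal: add 'x' and stop
From D → X g:
  - X is a non-terminal: add FIRST(X) \ {ε} = { 'g' }
    X is nullable, so continue to the next symbol
  - g is a terminal: add 'g' and stop
From D → D *:
  - D is the symbol being defined: contributes nothing new
    D is not nullable, so stop

Collecting: FIRST(D) = { 'g', 'x' }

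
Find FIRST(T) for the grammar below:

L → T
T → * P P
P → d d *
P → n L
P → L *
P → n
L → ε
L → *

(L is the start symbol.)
{ '*' }

To compute FIRST(T), examine every production with T on the left-hand side, reading each right-hand side left to right until a non-nullable symbol is reached.

From T → * P P:
  - '*' is a terminal: add '*' and stop

Collecting: FIRST(T) = { '*' }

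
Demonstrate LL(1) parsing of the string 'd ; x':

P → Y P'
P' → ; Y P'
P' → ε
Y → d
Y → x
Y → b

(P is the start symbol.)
Stack is shown with the top on the left.

Stack     Input    Action
-------------------------
P $       d ; x $  output P → Y P'
Y P' $    d ; x $  output Y → d
d P' $    d ; x $  match 'd'
P' $      ; x $    output P' → ; Y P'
; Y P' $  ; x $    match ';'
Y P' $    x $      output Y → x
x P' $    x $      match 'x'
P' $      $        output P' → ε
$         $        accept

The string is accepted.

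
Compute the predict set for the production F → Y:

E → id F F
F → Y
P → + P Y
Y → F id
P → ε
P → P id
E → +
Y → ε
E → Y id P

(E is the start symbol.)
PREDICT(F → Y) = (FIRST(RHS) \ {ε}) ∪ (FOLLOW(F) if ε ∈ FIRST(RHS), i.e. RHS ⇒* ε)
FIRST(Y) = { 'id', ε }
FIRST(Y) = { 'id', ε }
ε ∈ FIRST(Y) (the right-hand side is nullable), so add FOLLOW(F) = { $, 'id' }
PREDICT(F → Y) = { $, 'id' }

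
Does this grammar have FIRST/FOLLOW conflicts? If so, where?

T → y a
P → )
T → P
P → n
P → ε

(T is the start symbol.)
A FIRST/FOLLOW conflict occurs when a non-terminal N has a nullable alternative N → β (β ⇒* ε) and another alternative N → α with FIRST(α) ∩ FOLLOW(N) ≠ ∅: on such a lookahead the parser cannot decide between expanding α and letting N vanish via β.

Nullable non-terminals: P, T.
FIRST sets used below: FIRST(P) = { ')', 'n', ε }

P: nullable alternative(s) P → ε; FOLLOW(P) = { $ }
  P → ): FIRST \ {ε} = { ')' } — disjoint from FOLLOW(P)
  P → n: FIRST \ {ε} = { 'n' } — disjoint from FOLLOW(P)
  P → ε: FIRST \ {ε} = { } — this is the only nullable alternative, skip

T: nullable alternative(s) T → P; FOLLOW(T) = { $ }
  T → y a: FIRST \ {ε} = { 'y' } — disjoint from FOLLOW(T)
  T → P: FIRST \ {ε} = { ')', 'n' } — this is the only nullable alternative, skip

No FIRST/FOLLOW conflicts found.

Answer: No FIRST/FOLLOW conflicts.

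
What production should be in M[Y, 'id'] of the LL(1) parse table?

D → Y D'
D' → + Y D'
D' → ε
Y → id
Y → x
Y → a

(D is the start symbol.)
Y → id

To find M[Y, 'id'], we find productions for Y where 'id' is in the predict set (PREDICT(N → α) = (FIRST(α) \ {ε}) ∪ (FOLLOW(N) if α ⇒* ε)).

Y → id: PREDICT = { 'id' }
  'id' is in predict set, so this production goes in M[Y, 'id']
Y → x: PREDICT = { 'x' }
Y → a: PREDICT = { 'a' }

M[Y, 'id'] = Y → id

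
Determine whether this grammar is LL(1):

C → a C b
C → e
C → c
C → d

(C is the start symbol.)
A grammar is LL(1) if for each non-terminal N with multiple productions, the predict sets of those productions are pairwise disjoint, where PREDICT(N → α) = (FIRST(α) \ {ε}) ∪ (FOLLOW(N) if α ⇒* ε).

For C:
  PREDICT(C → a C b) = { 'a' }
  PREDICT(C → e) = { 'e' }
  PREDICT(C → c) = { 'c' }
  PREDICT(C → d) = { 'd' }

All predict sets are disjoint. The grammar IS LL(1).

Answer: Yes, the grammar is LL(1).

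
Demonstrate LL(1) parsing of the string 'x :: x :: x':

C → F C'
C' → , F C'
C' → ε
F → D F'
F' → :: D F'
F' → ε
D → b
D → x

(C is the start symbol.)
LL(1) parsing maintains a stack (initially the start symbol over $) and the input. At each step: if the stack top is a terminal, match it against the current input token; if it is a non-terminal N, replace it with the RHS of M[N, lookahead] (the unique production whose predict set contains the lookahead).

Stack is shown with the top on the left.

Stack         Input          Action
-----------------------------------
C $           x :: x :: x $  output C → F C'
F C' $        x :: x :: x $  output F → D F'
D F' C' $     x :: x :: x $  output D → x
x F' C' $     x :: x :: x $  match 'x'
F' C' $       :: x :: x $    output F' → :: D F'
:: D F' C' $  :: x :: x $    match '::'
D F' C' $     x :: x $       output D → x
x F' C' $     x :: x $       match 'x'
F' C' $       :: x $         output F' → :: D F'
:: D F' C' $  :: x $         match '::'
D F' C' $     x $            output D → x
x F' C' $     x $            match 'x'
F' C' $       $              output F' → ε
C' $          $              output C' → ε
$             $              accept

The string is accepted.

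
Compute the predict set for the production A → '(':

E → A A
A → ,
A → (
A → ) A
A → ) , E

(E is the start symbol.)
{ '(' }

PREDICT(A → '(') = (FIRST(RHS) \ {ε}) ∪ (FOLLOW(A) if ε ∈ FIRST(RHS), i.e. RHS ⇒* ε)
FIRST('(') = { '(' }
ε ∉ FIRST('('), so FOLLOW(A) is not added.
PREDICT(A → '(') = { '(' }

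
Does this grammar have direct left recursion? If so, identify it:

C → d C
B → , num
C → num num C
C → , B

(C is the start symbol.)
C → d C: starts with d
B → , num: starts with ','
C → num num C: starts with num
C → , B: starts with ','

No direct left recursion found.

Answer: No direct left recursion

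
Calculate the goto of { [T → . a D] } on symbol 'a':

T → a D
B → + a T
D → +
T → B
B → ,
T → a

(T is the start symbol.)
{ [D → . +], [T → a . D] }

GOTO(I, 'a') = CLOSURE({ [A → αX.β] : [A → α.Xβ] ∈ I, X = 'a' })

Items with dot before 'a', with the dot advanced:
  [T → . a D] → [T → a . D]
Closure of the advanced items:
  [T → a . D] has the dot before D: add [D → . +]

GOTO = { [D → . +], [T → a . D] }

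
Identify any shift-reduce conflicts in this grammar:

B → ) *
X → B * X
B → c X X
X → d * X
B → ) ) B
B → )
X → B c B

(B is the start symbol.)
Yes — I1: [B → ) .] vs [B → ) . ) B]

A shift-reduce conflict occurs when an LR(0) state has both:
  - a complete (reduce) item [A → α .] (dot at the end), and
  - a shift item [B → β . c γ] (dot before a terminal).

Augment with B' → B and build the canonical LR(0) collection (I0 = CLOSURE({[B' → . B]}), then GOTO on every symbol after a dot until no new states appear). It has 17 states:
  I0: { [B → . ) ) B], [B → . ) *], [B → . )], [B → . c X X], [B' → . B] }  — shift
  I1: { [B → ) . ) B], [B → ) . *], [B → ) .] }  — shift, reduce
  I2: { [B' → B .] }  — accept
  I3: { [B → . ) ) B], [B → . ) *], [B → . )], [B → . c X X], [B → c . X X], [X → . B * X], [X → . B c B], [X → . d * X] }  — shift
  I4: { [X → B . * X], [X → B . c B] }  — shift
  I5: { [B → . ) ) B], [B → . ) *], [B → . )], [B → . c X X], [B → c X . X], [X → . B * X], [X → . B c B], [X → . d * X] }  — shift
  I6: { [X → d . * X] }  — shift
  I7: { [B → . ) ) B], [B → . ) *], [B → . )], [B → . c X X], [X → . B * X], [X → . B c B], [X → . d * X], [X → d * . X] }  — shift
  I8: { [X → d * X .] }  — reduce
  I9: { [B → c X X .] }  — reduce
  I10: { [B → . ) ) B], [B → . ) *], [B → . )], [B → . c X X], [X → . B * X], [X → . B c B], [X → . d * X], [X → B * . X] }  — shift
  I11: { [B → . ) ) B], [B → . ) *], [B → . )], [B → . c X X], [X → B c . B] }  — shift
  I12: { [X → B c B .] }  — reduce
  I13: { [X → B * X .] }  — reduce
  I14: { [B → ) ) . B], [B → . ) ) B], [B → . ) *], [B → . )], [B → . c X X] }  — shift
  I15: { [B → ) * .] }  — reduce
  I16: { [B → ) ) B .] }  — reduce

I1 contains reduce item [B → ) .] and shift items [B → ) . ) B], [B → ) . *] — shift-reduce conflict.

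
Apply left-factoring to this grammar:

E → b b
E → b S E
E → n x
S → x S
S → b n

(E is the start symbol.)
Left-factoring transforms A → αβ₁ | αβ₂ into A → αA' and A' → β₁ | β₂
(α is the longest common prefix among the alternatives). Repeat until
no nonterminal has two alternatives with a common prefix.

Round 1: E has alternatives sharing prefix 'b'. Introduce E': E → b E'
  Add: E' → b
  Add: E' → S E

No remaining common prefixes — done.

Resulting grammar:
E → b E'
E' → b
E' → S E
E → n x
S → x S
S → b n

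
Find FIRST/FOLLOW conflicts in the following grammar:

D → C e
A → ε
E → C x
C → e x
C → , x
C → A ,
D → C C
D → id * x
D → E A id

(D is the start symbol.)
No FIRST/FOLLOW conflicts.

Nullable non-terminals: A.
A has a nullable alternative but only one production, so nothing to check.

C, D, E have no nullable alternative, so no FIRST/FOLLOW check is needed there.

No FIRST/FOLLOW conflicts found.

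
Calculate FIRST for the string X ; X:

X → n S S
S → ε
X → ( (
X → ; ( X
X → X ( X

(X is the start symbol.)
FIRST sets of the non-terminals involved (from the grammar, by fixed-point iteration):
  FIRST(X) = { '(', ';', 'n' }

To compute FIRST(X ; X), process the symbols left to right:
Symbol X is a non-terminal. Add FIRST(X) \ {ε} = { '(', ';', 'n' }
X is not nullable (ε ∉ FIRST(X)), so stop here.
FIRST(X ; X) = { '(', ';', 'n' }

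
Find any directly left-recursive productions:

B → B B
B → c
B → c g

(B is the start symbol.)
Direct left recursion occurs when N → N α for some non-terminal N (the right-hand side begins with the left-hand side itself).

B → B B: LEFT RECURSIVE (starts with B)
B → c: starts with c
B → c g: starts with c

The grammar has direct left recursion on: B.

Answer: Yes, B is left-recursive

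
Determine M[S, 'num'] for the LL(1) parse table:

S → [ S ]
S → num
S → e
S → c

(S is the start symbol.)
To find M[S, 'num'], we find productions for S where 'num' is in the predict set (PREDICT(N → α) = (FIRST(α) \ {ε}) ∪ (FOLLOW(N) if α ⇒* ε)).

S → [ S ]: PREDICT = { '[' }
S → num: PREDICT = { 'num' }
  'num' is in predict set, so this production goes in M[S, 'num']
S → e: PREDICT = { 'e' }
S → c: PREDICT = { 'c' }

M[S, 'num'] = S → num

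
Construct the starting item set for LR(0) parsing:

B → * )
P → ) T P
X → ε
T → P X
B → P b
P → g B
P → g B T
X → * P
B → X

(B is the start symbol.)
{ [B → . * )], [B → . P b], [B → . X], [B' → . B], [P → . ) T P], [P → . g B T], [P → . g B], [X → . * P], [X → .] }

First, augment the grammar with B' → B
I₀ = CLOSURE({ [B' → . B] }):
  [B' → . B] has the dot before B: add [B → . * )], [B → . P b], [B → . X]
  [B → . P b] has the dot before P: add [P → . ) T P], [P → . g B], [P → . g B T]
  [B → . X] has the dot before X: add [X → .], [X → . * P]
No further items can be added.

I₀ = { [B → . * )], [B → . P b], [B → . X], [B' → . B], [P → . ) T P], [P → . g B T], [P → . g B], [X → . * P], [X → .] }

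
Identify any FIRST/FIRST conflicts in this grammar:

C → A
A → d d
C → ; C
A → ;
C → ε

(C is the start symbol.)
Yes. C → A / C → ';' C on { ';' }

A FIRST/FIRST conflict occurs when two productions N → α and N → β for the same non-terminal have FIRST(α) ∩ FIRST(β) ≠ ∅ (with ε ∈ FIRST of a nullable right-hand side, so two nullable alternatives also conflict).

FIRST sets of the non-terminals at (or reachable through a nullable prefix from) the front of some alternative:
  FIRST(A) = { ';', 'd' }

Productions for C:
  C → A: FIRST = { ';', 'd' }
  C → ; C: FIRST = { ';' }
  C → ε: FIRST = { ε }
Productions for A:
  A → d d: FIRST = { 'd' }
  A → ;: FIRST = { ';' }

Conflict for C: C → A and C → ; C
  Overlap: { ';' }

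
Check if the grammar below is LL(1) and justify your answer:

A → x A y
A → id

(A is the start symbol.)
A grammar is LL(1) if for each non-terminal N with multiple productions, the predict sets of those productions are pairwise disjoint, where PREDICT(N → α) = (FIRST(α) \ {ε}) ∪ (FOLLOW(N) if α ⇒* ε).

For A:
  PREDICT(A → x A y) = { 'x' }
  PREDICT(A → id) = { 'id' }

All predict sets are disjoint. The grammar IS LL(1).

Answer: Yes, the grammar is LL(1).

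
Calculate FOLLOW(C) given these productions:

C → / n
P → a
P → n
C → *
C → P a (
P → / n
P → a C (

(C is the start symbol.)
C is the start symbol, so $ ∈ FOLLOW(C).
In P → a C (: C is followed by '(', add FIRST('(') \ {ε} = { '(' }

Taking the union: FOLLOW(C) = { $, '(' }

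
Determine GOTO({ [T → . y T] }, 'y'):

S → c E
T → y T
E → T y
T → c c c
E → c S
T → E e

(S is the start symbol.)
{ [E → . T y], [E → . c S], [T → . E e], [T → . c c c], [T → . y T], [T → y . T] }

GOTO(I, 'y') = CLOSURE({ [A → αX.β] : [A → α.Xβ] ∈ I, X = 'y' })

Items with dot before 'y', with the dot advanced:
  [T → . y T] → [T → y . T]
Closure of the advanced items:
  [T → y . T] has the dot before T: add [T → . y T], [T → . c c c], [T → . E e]
  [T → . E e] has the dot before E: add [E → . T y], [E → . c S]

GOTO = { [E → . T y], [E → . c S], [T → . E e], [T → . c c c], [T → . y T], [T → y . T] }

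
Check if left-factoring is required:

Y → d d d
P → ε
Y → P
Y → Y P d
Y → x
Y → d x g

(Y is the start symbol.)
Yes, Y has productions with common prefix 'd'

Left-factoring is needed when two productions for the same non-terminal
share a common prefix on the right-hand side.

Productions for Y:
  Y → d d d
  Y → P
  Y → Y P d
  Y → x
  Y → d x g

Found common prefix 'd' in productions for Y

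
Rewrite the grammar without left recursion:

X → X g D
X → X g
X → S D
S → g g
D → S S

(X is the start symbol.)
X is directly left-recursive. The standard transformation for
  A → A α₁ | ... | A α_m | β₁ | ... | β_n
is
  A  → β₁ A' | ... | β_n A'
  A' → α₁ A' | ... | α_m A' | ε

X → S D becomes X → S D X'
X → X g D becomes X' → g D X'
X → X g becomes X' → g X'
Add X' → ε

Productions for other non-terminals are unchanged:
  S → g g
  D → S S

Resulting grammar:
X → S D X'
X' → g D X'
X' → g X'
X' → ε
S → g g
D → S S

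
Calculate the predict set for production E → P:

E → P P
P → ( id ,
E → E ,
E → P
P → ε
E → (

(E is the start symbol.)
{ $, '(', ',' }

PREDICT(E → P) = (FIRST(RHS) \ {ε}) ∪ (FOLLOW(E) if ε ∈ FIRST(RHS), i.e. RHS ⇒* ε)
FIRST(P) = { '(', ε }
FIRST(P) = { '(', ε }
ε ∈ FIRST(P) (the right-hand side is nullable), so add FOLLOW(E) = { $, ',' }
PREDICT(E → P) = { $, '(', ',' }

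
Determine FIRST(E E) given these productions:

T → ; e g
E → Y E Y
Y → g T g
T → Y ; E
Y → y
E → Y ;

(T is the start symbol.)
{ 'g', 'y' }

FIRST sets of the non-terminals involved (from the grammar, by fixed-point iteration):
  FIRST(E) = { 'g', 'y' }

To compute FIRST(E E), process the symbols left to right:
Symbol E is a non-terminal. Add FIRST(E) \ {ε} = { 'g', 'y' }
E is not nullable (ε ∉ FIRST(E)), so stop here.
FIRST(E E) = { 'g', 'y' }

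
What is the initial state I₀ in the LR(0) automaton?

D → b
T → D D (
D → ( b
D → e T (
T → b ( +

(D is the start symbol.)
First, augment the grammar with D' → D
I₀ = CLOSURE({ [D' → . D] }):
  [D' → . D] has the dot before D: add [D → . b], [D → . ( b], [D → . e T (]
No further items can be added.

I₀ = { [D → . ( b], [D → . b], [D → . e T (], [D' → . D] }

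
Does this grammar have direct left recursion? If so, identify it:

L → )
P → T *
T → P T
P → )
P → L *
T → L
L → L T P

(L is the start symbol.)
Yes, L is left-recursive

Direct left recursion occurs when N → N α for some non-terminal N (the right-hand side begins with the left-hand side itself).

L → ): starts with ')'
P → T *: starts with T
T → P T: starts with P
P → ): starts with ')'
P → L *: starts with L
T → L: starts with L
L → L T P: LEFT RECURSIVE (starts with L)

The grammar has direct left recursion on: L.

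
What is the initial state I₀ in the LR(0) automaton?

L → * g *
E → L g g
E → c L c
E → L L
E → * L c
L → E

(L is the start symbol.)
{ [E → . * L c], [E → . L L], [E → . L g g], [E → . c L c], [L → . * g *], [L → . E], [L' → . L] }

First, augment the grammar with L' → L
I₀ = CLOSURE({ [L' → . L] }):
  [L' → . L] has the dot before L: add [L → . * g *], [L → . E]
  [L → . E] has the dot before E: add [E → . L g g], [E → . c L c], [E → . L L], [E → . * L c]
No further items can be added.

I₀ = { [E → . * L c], [E → . L L], [E → . L g g], [E → . c L c], [L → . * g *], [L → . E], [L' → . L] }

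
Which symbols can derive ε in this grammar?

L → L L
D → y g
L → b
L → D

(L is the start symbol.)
None

A non-terminal is nullable if it can derive ε (the empty string): either it has an ε-production, or it has a production whose right-hand side consists entirely of nullable non-terminals.

There are no ε-productions, so no non-terminal can derive ε.
No non-terminals are nullable.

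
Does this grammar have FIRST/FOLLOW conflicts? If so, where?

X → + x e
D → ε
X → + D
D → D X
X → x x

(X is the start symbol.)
Yes. D → D X with FOLLOW(D) on { '+', 'x' }

A FIRST/FOLLOW conflict occurs when a non-terminal N has a nullable alternative N → β (β ⇒* ε) and another alternative N → α with FIRST(α) ∩ FOLLOW(N) ≠ ∅: on such a lookahead the parser cannot decide between expanding α and letting N vanish via β.

Nullable non-terminals: D.
FIRST sets used below: FIRST(D) = { '+', 'x', ε }, FIRST(X) = { '+', 'x' }

D: nullable alternative(s) D → ε; FOLLOW(D) = { $, '+', 'x' }
  D → ε: FIRST \ {ε} = { } — this is the only nullable alternative, skip
  D → D X: FIRST \ {ε} = { '+', 'x' } — overlaps FOLLOW(D) on { '+', 'x' }: CONFLICT

X has no nullable alternative, so no FIRST/FOLLOW check is needed there.

So the grammar has 1 FIRST/FOLLOW conflict (marked CONFLICT above).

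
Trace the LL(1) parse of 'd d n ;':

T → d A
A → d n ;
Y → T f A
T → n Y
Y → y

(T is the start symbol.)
LL(1) parsing maintains a stack (initially the start symbol over $) and the input. At each step: if the stack top is a terminal, match it against the current input token; if it is a non-terminal N, replace it with the RHS of M[N, lookahead] (the unique production whose predict set contains the lookahead).

Stack is shown with the top on the left.

Stack    Input      Action
--------------------------
T $      d d n ; $  output T → d A
d A $    d d n ; $  match 'd'
A $      d n ; $    output A → d n ;
d n ; $  d n ; $    match 'd'
n ; $    n ; $      match 'n'
; $      ; $        match ';'
$        $          accept

The string is accepted.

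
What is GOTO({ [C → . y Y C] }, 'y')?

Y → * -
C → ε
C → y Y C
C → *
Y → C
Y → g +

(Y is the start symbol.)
{ [C → . *], [C → . y Y C], [C → .], [C → y . Y C], [Y → . * -], [Y → . C], [Y → . g +] }

GOTO(I, 'y') = CLOSURE({ [A → αX.β] : [A → α.Xβ] ∈ I, X = 'y' })

Items with dot before 'y', with the dot advanced:
  [C → . y Y C] → [C → y . Y C]
Closure of the advanced items:
  [C → y . Y C] has the dot before Y: add [Y → . * -], [Y → . C], [Y → . g +]
  [Y → . C] has the dot before C: add [C → .], [C → . y Y C], [C → . *]

GOTO = { [C → . *], [C → . y Y C], [C → .], [C → y . Y C], [Y → . * -], [Y → . C], [Y → . g +] }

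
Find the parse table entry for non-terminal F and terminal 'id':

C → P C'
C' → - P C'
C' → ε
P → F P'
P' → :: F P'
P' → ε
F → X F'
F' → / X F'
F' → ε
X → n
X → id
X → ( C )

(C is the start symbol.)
F → X F'

To find M[F, 'id'], we find productions for F where 'id' is in the predict set (PREDICT(N → α) = (FIRST(α) \ {ε}) ∪ (FOLLOW(N) if α ⇒* ε)).

Relevant sets:
  FIRST(X) = { '(', 'id', 'n' }

F → X F': PREDICT = { '(', 'id', 'n' }
  'id' is in predict set, so this production goes in M[F, 'id']

M[F, 'id'] = F → X F'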